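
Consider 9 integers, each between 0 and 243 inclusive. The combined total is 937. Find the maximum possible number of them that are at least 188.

If k of the values are ≥ 188, the total is ≥ 188k + 0(9 − k).
Setting 188k + 0(9 − k) ≤ 937 gives 188k ≤ 937, so k ≤ 4.
k = 4 is achieved by 4 values at 188 and 5 at 0, total 752; add 185 to one value (staying below 188) to reach 937.

4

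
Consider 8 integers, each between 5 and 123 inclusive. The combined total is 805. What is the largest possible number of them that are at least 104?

Suppose k of them are at least 104. Those contribute at least 104 each and the other 8 − k at least 5 each.
So the total is at least 104k + 5(8 − k) = 40 + 99k. This must be ≤ 805, giving k ≤ 7.
k = 7 is achieved by 7 values at 104 and 1 at 5, total 733; add 72 to one value (staying below 104) to reach 805.

7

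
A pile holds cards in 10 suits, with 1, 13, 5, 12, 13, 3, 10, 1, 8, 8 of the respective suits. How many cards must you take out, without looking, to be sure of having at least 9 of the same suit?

59

In the worst case you take as many as possible of each suit without reaching 9: 1 + 8 + 5 + 8 + 8 + 3 + 8 + 1 + 8 + 8 = 58.
The next one must give 9 of some suit, so 58 + 1 = 59.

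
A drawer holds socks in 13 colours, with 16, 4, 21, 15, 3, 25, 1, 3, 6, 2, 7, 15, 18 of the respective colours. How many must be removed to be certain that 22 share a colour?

In the worst case you take as many as possible of each colour without reaching 22: 16 + 4 + 21 + 15 + 3 + 21 + 1 + 3 + 6 + 2 + 7 + 15 + 18 = 132.
The next one must give 22 of some colour, so 132 + 1 = 133.

133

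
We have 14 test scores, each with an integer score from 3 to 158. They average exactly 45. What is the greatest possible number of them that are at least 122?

The total is 14 × 45 = 630.
With k values at 122 or above and the rest at least 3, the sum is at least 42 + 119k.
Since the sum is 630, we need 119k ≤ 588, i.e. k ≤ 4.
k = 4 is achieved by 4 values at 122 and 10 at 3, total 518; add 112 to one value (staying below 122) to reach 630.

4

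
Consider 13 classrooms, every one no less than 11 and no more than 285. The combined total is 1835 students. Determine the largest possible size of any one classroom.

285

To make one classroom as large as possible, make the other 12 as small as possible.
The other 12 contribute at least 12 × 11 = 132, leaving at most 1835 − 132 = 1703.
But each classroom is capped at 285, so the maximum is 285.
Achievable: one at 285 and the other 12 totalling 1550, which fits since 12 × 11 ≤ 1550 ≤ 12 × 285.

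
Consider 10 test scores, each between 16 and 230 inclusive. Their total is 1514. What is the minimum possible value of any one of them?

16

Minimizing one value means maximizing the remaining 9.
The other 9 can take up 9 × 230 = 2070 ≥ 1514 − 16, so one score can sit at its floor of 16.
Achievable: one at 16 and the other 9 totalling 1498, which fits since 9 × 16 ≤ 1498 ≤ 9 × 230.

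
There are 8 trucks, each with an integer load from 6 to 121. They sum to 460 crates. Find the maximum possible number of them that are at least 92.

4

If k of the values are ≥ 92, the total is ≥ 92k + 6(8 − k).
Setting 92k + 6(8 − k) ≤ 460 gives 86k ≤ 412, so k ≤ 4.
k = 4 is achieved by 4 values at 92 and 4 at 6, total 392; add 68 to one value (staying below 92) to reach 460.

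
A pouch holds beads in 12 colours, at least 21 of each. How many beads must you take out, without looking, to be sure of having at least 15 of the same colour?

169

You could draw 14 of every colour without reaching 15 of any — 168 in all.
One more forces 15 of some colour, so 168 + 1 = 169.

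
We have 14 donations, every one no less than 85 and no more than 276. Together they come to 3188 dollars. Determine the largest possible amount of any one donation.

Maximizing one value means minimizing the remaining 13.
The other 13 contribute at least 13 × 85 = 1105, leaving at most 3188 − 1105 = 2083.
But each donation is capped at 276, so the maximum is 276.
Achievable: one at 276 and the other 13 totalling 2912, which fits since 13 × 85 ≤ 2912 ≤ 13 × 276.

276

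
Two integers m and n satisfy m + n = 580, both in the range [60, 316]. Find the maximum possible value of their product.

84100

With m + n fixed, mn peaks when the two are closest together.
Taking m = 290 and n = 290 (both in [60, 316]) gives mn = 84100.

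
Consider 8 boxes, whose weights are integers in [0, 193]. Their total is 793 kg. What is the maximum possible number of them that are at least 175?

Suppose k of them are at least 175. Those contribute at least 175 each and the other 8 − k at least 0 each.
So the total is at least 175k + 0(8 − k) = 0 + 175k. This must be ≤ 793, giving k ≤ 4.
k = 4 is achieved by 4 values at 175 and 4 at 0, total 700; add 93 to one value (staying below 175) to reach 793.

4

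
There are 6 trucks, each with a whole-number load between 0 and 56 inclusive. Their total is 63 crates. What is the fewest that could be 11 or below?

Let j be the number exceeding 11. Then the total is ≥ 12·j + 0·(6 − j) = 0 + 12j.
So 12j ≤ 63 and j ≤ 5; hence at least 6 − 5 = 1 are ≤ 11.
Exactly 1 works: 1 value at 0 and 5 at 12 total 60; raise one of the low values by 3 (still ≤ 11) to hit 63.

1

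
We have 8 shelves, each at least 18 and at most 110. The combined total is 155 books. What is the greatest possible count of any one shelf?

Maximizing one value means minimizing the remaining 7.
The other 7 contribute at least 7 × 18 = 126, leaving at most 155 − 126 = 29.
Since 29 ≤ 110, this is achievable: one at 29 and 7 at 18.

29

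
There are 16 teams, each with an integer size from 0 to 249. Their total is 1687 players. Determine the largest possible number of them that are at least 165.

10

If k of the values are ≥ 165, the total is ≥ 165k + 0(16 − k).
Setting 165k + 0(16 − k) ≤ 1687 gives 165k ≤ 1687, so k ≤ 10.
k = 10 is achieved by 10 values at 165 and 6 at 0, total 1650; add 37 to one value (staying below 165) to reach 1687.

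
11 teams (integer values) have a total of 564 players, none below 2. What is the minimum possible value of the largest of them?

Some value must be at least ⌈564/11⌉ = 52, since 11 × 51 = 561 < 564.
Equality holds with 3 values of 52 and 8 values of 51.

52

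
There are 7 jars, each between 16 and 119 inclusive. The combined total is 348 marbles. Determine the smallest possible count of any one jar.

To make one jar as small as possible, make the other 6 as large as possible.
The other 6 can take up 6 × 119 = 714 ≥ 348 − 16, so one jar can sit at its floor of 16.
Achievable: one at 16 and the other 6 totalling 332, which fits since 6 × 16 ≤ 332 ≤ 6 × 119.

16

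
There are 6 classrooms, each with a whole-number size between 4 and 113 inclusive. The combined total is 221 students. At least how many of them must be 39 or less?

1

Each value above 39 is at least 40, contributing at least 40 − 4 = 36 above the floor 4.
The sum exceeds the floor total 24 by 197, so at most ⌊197/36⌋ = 5 exceed 39, and at least 1 are ≤ 39.
Exactly 1 works: 1 value at 4 and 5 at 40 total 204; raise one of the low values by 17 (still ≤ 39) to hit 221.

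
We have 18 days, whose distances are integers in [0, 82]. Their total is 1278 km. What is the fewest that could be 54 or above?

Each value short of 54 is at most 53, costing at least 82 − 53 = 29 against the maximum total of 1476.
We can afford to lose at most 1476 − 1278 = 198, so at most ⌊198/29⌋ = 6 fall short, and at least 12 are ≥ 54.
Exactly 12 works: 12 values at 82 and 6 at 53 total 1302; lower one of the high values by 24 (still ≥ 54) to hit 1278.

12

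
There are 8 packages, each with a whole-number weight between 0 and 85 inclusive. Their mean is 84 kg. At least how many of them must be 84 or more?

The total is 8 × 84 = 672.
If only k of them are at least 84, the other 8 − k are at most 83, so the total is at most k·85 + (8 − k)·83.
This must reach 672, so k·85 + (8 − k)·83 ≥ 672, giving k ≥ 4.
Exactly 4 works: 4 values at 85 and 4 at 83 total 672.

4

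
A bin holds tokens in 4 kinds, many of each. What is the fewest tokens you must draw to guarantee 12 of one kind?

45

You could draw 11 of every kind without reaching 12 of any — 44 in all.
One more forces 12 of some kind, so 44 + 1 = 45.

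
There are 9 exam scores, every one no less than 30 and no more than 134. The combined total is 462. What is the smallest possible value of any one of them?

30

To make one score as small as possible, make the other 8 as large as possible.
The other 8 can take up 8 × 134 = 1072 ≥ 462 − 30, so one score can sit at its floor of 30.
Achievable: one at 30 and the other 8 totalling 432, which fits since 8 × 30 ≤ 432 ≤ 8 × 134.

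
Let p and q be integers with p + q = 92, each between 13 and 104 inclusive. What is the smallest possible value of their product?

Since p + q is fixed, pushing one of them to its bound minimizes the product.
The extreme feasible split is p = 13, q = 79, giving pq = 1027.

1027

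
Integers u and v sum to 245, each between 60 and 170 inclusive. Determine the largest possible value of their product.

With u + v fixed, uv peaks when the two are closest together.
Taking u = 122 and v = 123 (both in [60, 170]) gives uv = 15006.

15006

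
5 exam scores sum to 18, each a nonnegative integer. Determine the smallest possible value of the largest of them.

4

The average is 18/5 > 3, so not all 5 can be 3 or less; the largest is ≥ 4.
Achievable: 3 of them at 4 and 2 at 3 total 18.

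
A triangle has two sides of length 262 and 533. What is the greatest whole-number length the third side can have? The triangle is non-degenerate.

794

The third side must be less than 262 + 533 = 795.
The largest integer below 795 is 794.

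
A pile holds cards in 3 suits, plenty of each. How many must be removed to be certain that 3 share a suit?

7

You could draw 2 of every suit without reaching 3 of any — 6 in all.
One more forces 3 of some suit, so 6 + 1 = 7.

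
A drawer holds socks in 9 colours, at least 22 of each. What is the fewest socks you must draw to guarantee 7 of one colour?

55

In the worst case you draw 6 of each of the 9 colours: 9 × 6 = 54.
One more forces 7 of some colour, so 54 + 1 = 55.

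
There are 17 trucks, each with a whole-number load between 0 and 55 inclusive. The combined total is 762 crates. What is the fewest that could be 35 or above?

9

Each value short of 35 is at most 34, costing at least 55 − 34 = 21 against the maximum total of 935.
We can afford to lose at most 935 − 762 = 173, so at most ⌊173/21⌋ = 8 fall short, and at least 9 are ≥ 35.
Exactly 9 works: 9 values at 55 and 8 at 34 total 767; lower one of the high values by 5 (still ≥ 35) to hit 762.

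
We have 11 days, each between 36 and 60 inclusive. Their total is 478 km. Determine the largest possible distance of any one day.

Maximizing one value means minimizing the remaining 10.
The other 10 contribute at least 10 × 36 = 360, leaving at most 478 − 360 = 118.
But each day is capped at 60, so the maximum is 60.
Achievable: one at 60 and the other 10 totalling 418, which fits since 10 × 36 ≤ 418 ≤ 10 × 60.

60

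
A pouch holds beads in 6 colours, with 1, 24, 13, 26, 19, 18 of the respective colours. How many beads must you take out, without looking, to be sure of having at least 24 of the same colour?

In the worst case you take as many as possible of each colour without reaching 24: 1 + 23 + 13 + 23 + 19 + 18 = 97.
The next one must give 24 of some colour, so 97 + 1 = 98.

98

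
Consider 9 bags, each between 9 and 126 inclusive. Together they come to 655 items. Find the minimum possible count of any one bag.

9

Minimizing one value means maximizing the remaining 8.
The other 8 can take up 8 × 126 = 1008 ≥ 655 − 9, so one bag can sit at its floor of 9.
Achievable: one at 9 and the other 8 totalling 646, which fits since 8 × 9 ≤ 646 ≤ 8 × 126.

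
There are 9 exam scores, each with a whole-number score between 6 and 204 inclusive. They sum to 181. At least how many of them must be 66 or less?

If only k of them are at most 66, the other 9 − k are at least 67, so the total is at least (9 − k)·67 + k·6.
This is ≤ 181, so (9 − k)·67 + 6k ≤ 181, which gives k ≥ 7.
Exactly 7 works: 7 values at 6 and 2 at 67 total 176; raise one of the low values by 5 (still ≤ 66) to hit 181.

7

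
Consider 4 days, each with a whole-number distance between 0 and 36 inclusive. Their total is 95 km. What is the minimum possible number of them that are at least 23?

1

Suppose at most 4 − j of them reach 23; then j values are ≤ 22 and the rest ≤ 36.
The total is then ≤ 22·j + 36·(4 − j) = 144 − 14j. For this to be ≥ 95 we need j ≤ 3, so at least 4 − 3 = 1 must reach 23.
Exactly 1 works: 1 value at 36 and 3 at 22 total 102; lower one of the high values by 7 (still ≥ 23) to hit 95.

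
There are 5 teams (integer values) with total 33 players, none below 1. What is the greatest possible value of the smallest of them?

6

The 5 values sum to 33, so their minimum is at most ⌊33/5⌋ = 6.
Achievable: 2 of them at 6 and 3 at 7 total 33.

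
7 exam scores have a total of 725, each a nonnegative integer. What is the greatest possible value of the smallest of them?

If every one of the 7 were at least 104, the total would be at least 7 × 104 = 728 > 725.
Equality holds with 3 values of 103 and 4 values of 104.

103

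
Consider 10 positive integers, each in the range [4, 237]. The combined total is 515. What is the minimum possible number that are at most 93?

5

Each value above 93 is at least 94, contributing at least 94 − 4 = 90 above the floor 4.
The sum exceeds the floor total 40 by 475, so at most ⌊475/90⌋ = 5 exceed 93, and at least 5 are ≤ 93.
Exactly 5 works: 5 values at 4 and 5 at 94 total 490; raise one of the low values by 25 (still ≤ 93) to hit 515.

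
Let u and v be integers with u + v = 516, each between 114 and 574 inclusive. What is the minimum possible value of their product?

45828

uv = u(516 − u) is concave in u, so over [114, 402] it is minimized at an endpoint.
At the endpoint u = 114, v = 516 − 114 = 402, so uv = 114 × 402 = 45828.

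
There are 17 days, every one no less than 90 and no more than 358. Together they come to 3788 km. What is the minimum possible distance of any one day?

90

To make one day as small as possible, make the other 16 as large as possible.
The other 16 can take up 16 × 358 = 5728 ≥ 3788 − 90, so one day can sit at its floor of 90.
Achievable: one at 90 and the other 16 totalling 3698, which fits since 16 × 90 ≤ 3698 ≤ 16 × 358.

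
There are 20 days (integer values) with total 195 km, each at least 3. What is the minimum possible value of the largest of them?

10

Some value must be at least ⌈195/20⌉ = 10, since 20 × 9 = 180 < 195.
Equality holds with 15 values of 10 and 5 values of 9.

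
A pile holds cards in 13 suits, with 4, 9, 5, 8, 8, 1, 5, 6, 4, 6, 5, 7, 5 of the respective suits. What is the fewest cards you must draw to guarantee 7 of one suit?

In the worst case you take as many as possible of each suit without reaching 7: 4 + 6 + 5 + 6 + 6 + 1 + 5 + 6 + 4 + 6 + 5 + 6 + 5 = 65.
The next one must give 7 of some suit, so 65 + 1 = 66.

66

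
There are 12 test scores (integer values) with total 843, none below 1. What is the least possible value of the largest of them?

71

The 12 values sum to 843, so their maximum is at least ⌈843/12⌉ = 71.
Equality holds with 3 values of 71 and 9 values of 70.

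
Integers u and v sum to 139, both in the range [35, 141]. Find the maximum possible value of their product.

uv = u(139 − u) is maximized when u is as near 139/2 as the bounds allow.
Taking u = 69 and v = 70 (both in [35, 141]) gives uv = 4830.

4830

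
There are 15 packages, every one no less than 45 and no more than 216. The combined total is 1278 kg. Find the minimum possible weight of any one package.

45

To make one package as small as possible, make the other 14 as large as possible.
The other 14 can take up 14 × 216 = 3024 ≥ 1278 − 45, so one package can sit at its floor of 45.
Achievable: one at 45 and the other 14 totalling 1233, which fits since 14 × 45 ≤ 1233 ≤ 14 × 216.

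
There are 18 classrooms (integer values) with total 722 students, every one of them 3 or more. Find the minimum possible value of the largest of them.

41

The average is 722/18 > 40, so not all 18 can be 40 or less; the largest is ≥ 41.
Achievable: 2 of them at 41 and 16 at 40 total 722.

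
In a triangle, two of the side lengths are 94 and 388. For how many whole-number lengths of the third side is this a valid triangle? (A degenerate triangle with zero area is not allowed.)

The triangle inequality gives |94 − 388| < c < 94 + 388, i.e. 294 < c < 482.
So c can be any integer from 295 to 481: 187 values.

187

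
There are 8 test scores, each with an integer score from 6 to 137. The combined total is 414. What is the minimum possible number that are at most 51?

Each value above 51 is at least 52, contributing at least 52 − 6 = 46 above the floor 6.
The sum exceeds the floor total 48 by 366, so at most ⌊366/46⌋ = 7 exceed 51, and at least 1 are ≤ 51.
Exactly 1 works: 1 value at 6 and 7 at 52 total 370; raise one of the low values by 44 (still ≤ 51) to hit 414.

1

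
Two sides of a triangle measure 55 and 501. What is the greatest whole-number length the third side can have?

555

The third side must be less than 55 + 501 = 556.
The largest integer below 556 is 555.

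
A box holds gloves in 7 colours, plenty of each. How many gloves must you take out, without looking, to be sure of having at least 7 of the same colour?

You could draw 6 of every colour without reaching 7 of any — 42 in all.
One more forces 7 of some colour, so 42 + 1 = 43.

43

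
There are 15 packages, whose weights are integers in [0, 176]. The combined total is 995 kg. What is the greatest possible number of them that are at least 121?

If k of the values are ≥ 121, the total is ≥ 121k + 0(15 − k).
Setting 121k + 0(15 − k) ≤ 995 gives 121k ≤ 995, so k ≤ 8.
k = 8 is achieved by 8 values at 121 and 7 at 0, total 968; add 27 to one value (staying below 121) to reach 995.

8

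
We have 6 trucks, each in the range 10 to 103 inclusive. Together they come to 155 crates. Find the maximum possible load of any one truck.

103

Maximizing one value means minimizing the remaining 5.
The other 5 contribute at least 5 × 10 = 50, leaving at most 155 − 50 = 105.
But each truck is capped at 103, so the maximum is 103.
Achievable: one at 103 and the other 5 totalling 52, which fits since 5 × 10 ≤ 52 ≤ 5 × 103.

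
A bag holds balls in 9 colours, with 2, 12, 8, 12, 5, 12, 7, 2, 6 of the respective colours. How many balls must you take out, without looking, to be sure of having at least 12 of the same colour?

In the worst case you take as many as possible of each colour without reaching 12: 2 + 11 + 8 + 11 + 5 + 11 + 7 + 2 + 6 = 63.
The next one must give 12 of some colour, so 63 + 1 = 64.

64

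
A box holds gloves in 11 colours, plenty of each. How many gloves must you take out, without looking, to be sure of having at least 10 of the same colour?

In the worst case you draw 9 of each of the 11 colours: 11 × 9 = 99.
One more forces 10 of some colour, so 99 + 1 = 100.

100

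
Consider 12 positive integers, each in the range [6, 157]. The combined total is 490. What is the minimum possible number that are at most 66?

6

Let j be the number exceeding 66. Then the total is ≥ 67·j + 6·(12 − j) = 72 + 61j.
So 61j ≤ 418 and j ≤ 6; hence at least 12 − 6 = 6 are ≤ 66.
Exactly 6 works: 6 values at 6 and 6 at 67 total 438; raise one of the low values by 52 (still ≤ 66) to hit 490.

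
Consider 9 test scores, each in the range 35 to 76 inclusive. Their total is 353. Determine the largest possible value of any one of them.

73

Maximizing one value means minimizing the remaining 8.
The other 8 contribute at least 8 × 35 = 280, leaving at most 353 − 280 = 73.
Since 73 ≤ 76, this is achievable: one at 73 and 8 at 35.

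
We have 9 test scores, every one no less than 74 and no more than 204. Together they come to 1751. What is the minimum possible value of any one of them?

119

To make one score as small as possible, make the other 8 as large as possible.
The other 8 contribute at most 8 × 204 = 1632, leaving at least 1751 − 1632 = 119.
Since 119 ≥ 74, this is achievable: one at 119 and 8 at 204.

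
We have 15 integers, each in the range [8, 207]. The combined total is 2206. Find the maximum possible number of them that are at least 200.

10

Suppose k of them are at least 200. Those contribute at least 200 each and the other 15 − k at least 8 each.
So the total is at least 200k + 8(15 − k) = 120 + 192k. This must be ≤ 2206, giving k ≤ 10.
k = 10 is achieved by 10 values at 200 and 5 at 8, total 2040; add 166 to one value (staying below 200) to reach 2206.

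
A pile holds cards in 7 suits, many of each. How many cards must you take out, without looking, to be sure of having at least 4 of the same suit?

22

You could draw 3 of every suit without reaching 4 of any — 21 in all.
One more forces 4 of some suit, so 21 + 1 = 22.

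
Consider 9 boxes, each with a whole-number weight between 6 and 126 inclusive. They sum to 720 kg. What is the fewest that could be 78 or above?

Suppose at most 9 − j of them reach 78; then j values are ≤ 77 and the rest ≤ 126.
The total is then ≤ 77·j + 126·(9 − j) = 1134 − 49j. For this to be ≥ 720 we need j ≤ 8, so at least 9 − 8 = 1 must reach 78.
Exactly 1 works: 1 value at 126 and 8 at 77 total 742; lower one of the high values by 22 (still ≥ 78) to hit 720.

1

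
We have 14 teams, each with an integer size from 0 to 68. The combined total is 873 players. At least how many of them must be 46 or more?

11

Each value short of 46 is at most 45, costing at least 68 − 45 = 23 against the maximum total of 952.
We can afford to lose at most 952 − 873 = 79, so at most ⌊79/23⌋ = 3 fall short, and at least 11 are ≥ 46.
Exactly 11 works: 11 values at 68 and 3 at 45 total 883; lower one of the high values by 10 (still ≥ 46) to hit 873.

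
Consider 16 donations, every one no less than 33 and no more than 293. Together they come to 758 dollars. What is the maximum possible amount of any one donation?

Maximizing one value means minimizing the remaining 15.
The other 15 contribute at least 15 × 33 = 495, leaving at most 758 − 495 = 263.
Since 263 ≤ 293, this is achievable: one at 263 and 15 at 33.

263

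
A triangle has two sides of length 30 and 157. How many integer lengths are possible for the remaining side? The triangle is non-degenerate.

59

The triangle inequality gives |30 − 157| < c < 30 + 157, i.e. 127 < c < 187.
So c can be any integer from 128 to 186: 59 values.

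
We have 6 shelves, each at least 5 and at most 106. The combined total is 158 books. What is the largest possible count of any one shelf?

Maximizing one value means minimizing the remaining 5.
The other 5 contribute at least 5 × 5 = 25, leaving at most 158 − 25 = 133.
But each shelf is capped at 106, so the maximum is 106.
Achievable: one at 106 and the other 5 totalling 52, which fits since 5 × 5 ≤ 52 ≤ 5 × 106.

106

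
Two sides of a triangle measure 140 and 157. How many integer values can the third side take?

The triangle inequality gives |140 − 157| < c < 140 + 157, i.e. 17 < c < 297.
So c can be any integer from 18 to 296: 279 values.

279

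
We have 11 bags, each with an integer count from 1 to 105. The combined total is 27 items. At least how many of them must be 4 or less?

Let j be the number exceeding 4. Then the total is ≥ 5·j + 1·(11 − j) = 11 + 4j.
So 4j ≤ 16 and j ≤ 4; hence at least 11 − 4 = 7 are ≤ 4.
Exactly 7 works: 7 values at 1 and 4 at 5 total 27.

7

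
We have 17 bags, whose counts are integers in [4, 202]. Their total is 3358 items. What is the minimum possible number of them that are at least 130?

If only k of them are at least 130, the other 17 − k are at most 129, so the total is at most k·202 + (17 − k)·129.
This must reach 3358, so k·202 + (17 − k)·129 ≥ 3358, giving k ≥ 16.
Exactly 16 works: 16 values at 202 and 1 at 129 total 3361; lower one of the high values by 3 (still ≥ 130) to hit 3358.

16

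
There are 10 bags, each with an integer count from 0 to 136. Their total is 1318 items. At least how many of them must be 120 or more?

8

If only k of them are at least 120, the other 10 − k are at most 119, so the total is at most k·136 + (10 − k)·119.
This must reach 1318, so k·136 + (10 − k)·119 ≥ 1318, giving k ≥ 8.
Exactly 8 works: 8 values at 136 and 2 at 119 total 1326; lower one of the high values by 8 (still ≥ 120) to hit 1318.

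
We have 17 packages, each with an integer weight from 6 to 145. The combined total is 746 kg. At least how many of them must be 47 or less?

Let j be the number exceeding 47. Then the total is ≥ 48·j + 6·(17 − j) = 102 + 42j.
So 42j ≤ 644 and j ≤ 15; hence at least 17 − 15 = 2 are ≤ 47.
Exactly 2 works: 2 values at 6 and 15 at 48 total 732; raise one of the low values by 14 (still ≤ 47) to hit 746.

2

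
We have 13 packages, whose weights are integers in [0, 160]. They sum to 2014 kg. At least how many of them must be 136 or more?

11

If only k of them are at least 136, the other 13 − k are at most 135, so the total is at most k·160 + (13 − k)·135.
This must reach 2014, so k·160 + (13 − k)·135 ≥ 2014, giving k ≥ 11.
Exactly 11 works: 11 values at 160 and 2 at 135 total 2030; lower one of the high values by 16 (still ≥ 136) to hit 2014.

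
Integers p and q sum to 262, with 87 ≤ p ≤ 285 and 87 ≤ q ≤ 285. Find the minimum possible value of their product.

15225

Since p + q is fixed, pushing one of them to its bound minimizes the product.
At the endpoint p = 87, q = 262 − 87 = 175, so pq = 87 × 175 = 15225.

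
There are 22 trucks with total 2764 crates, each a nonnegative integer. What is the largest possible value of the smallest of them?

125

If every one of the 22 were at least 126, the total would be at least 22 × 126 = 2772 > 2764.
Achievable: 8 of them at 125 and 14 at 126 total 2764.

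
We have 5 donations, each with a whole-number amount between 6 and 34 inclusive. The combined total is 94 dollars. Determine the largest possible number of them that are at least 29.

If k of the values are ≥ 29, the total is ≥ 29k + 6(5 − k).
Setting 29k + 6(5 − k) ≤ 94 gives 23k ≤ 64, so k ≤ 2.
k = 2 is achieved by 2 values at 29 and 3 at 6, total 76; add 18 to one value (staying below 29) to reach 94.

2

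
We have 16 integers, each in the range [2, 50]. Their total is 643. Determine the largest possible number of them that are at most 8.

Each value at 8 or below falls at least 50 − 8 = 42 short of the ceiling 50.
The ceiling total is 16 × 50 = 800, and we need 643, so at most ⌊(800 − 643)/42⌋ = 3 can be that low.
k = 3 is achieved by 3 values at 8 and 13 at 50, total 674; lower one of the 50's by 31 (still > 8) to reach 643.

3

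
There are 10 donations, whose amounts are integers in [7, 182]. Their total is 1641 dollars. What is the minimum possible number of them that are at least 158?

3

Each value short of 158 is at most 157, costing at least 182 − 157 = 25 against the maximum total of 1820.
We can afford to lose at most 1820 − 1641 = 179, so at most ⌊179/25⌋ = 7 fall short, and at least 3 are ≥ 158.
Exactly 3 works: 3 values at 182 and 7 at 157 total 1645; lower one of the high values by 4 (still ≥ 158) to hit 1641.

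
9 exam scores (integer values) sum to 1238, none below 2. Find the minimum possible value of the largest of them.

138

Some value must be at least ⌈1238/9⌉ = 138, since 9 × 137 = 1233 < 1238.
Equality holds with 5 values of 138 and 4 values of 137.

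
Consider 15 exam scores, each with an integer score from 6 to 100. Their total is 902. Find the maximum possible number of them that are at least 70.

12

If k of the values are ≥ 70, the total is ≥ 70k + 6(15 − k).
Setting 70k + 6(15 − k) ≤ 902 gives 64k ≤ 812, so k ≤ 12.
k = 12 is achieved by 12 values at 70 and 3 at 6, total 858; add 44 to one value (staying below 70) to reach 902.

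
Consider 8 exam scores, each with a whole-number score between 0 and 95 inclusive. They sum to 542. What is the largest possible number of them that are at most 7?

Each value at 7 or below falls at least 95 − 7 = 88 short of the ceiling 95.
The ceiling total is 8 × 95 = 760, and we need 542, so at most ⌊(760 − 542)/88⌋ = 2 can be that low.
k = 2 is achieved by 2 values at 7 and 6 at 95, total 584; lower one of the 95's by 42 (still > 7) to reach 542.

2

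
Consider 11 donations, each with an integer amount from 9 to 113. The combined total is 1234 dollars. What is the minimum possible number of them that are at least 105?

Each value short of 105 is at most 104, costing at least 113 − 104 = 9 against the maximum total of 1243.
We can afford to lose at most 1243 − 1234 = 9, so at most ⌊9/9⌋ = 1 fall short, and at least 10 are ≥ 105.
Exactly 10 works: 10 values at 113 and 1 at 104 total 1234.

10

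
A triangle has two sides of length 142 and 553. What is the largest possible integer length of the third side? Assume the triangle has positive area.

694

The third side must be less than 142 + 553 = 695.
The largest integer below 695 is 694.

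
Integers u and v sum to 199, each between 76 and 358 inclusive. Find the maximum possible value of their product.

9900

uv = u(199 − u) is maximized when u is as near 199/2 as the bounds allow.
Taking u = 99 and v = 100 (both in [76, 358]) gives uv = 9900.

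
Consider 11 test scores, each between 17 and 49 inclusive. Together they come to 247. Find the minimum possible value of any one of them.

17

To make one score as small as possible, make the other 10 as large as possible.
The other 10 can take up 10 × 49 = 490 ≥ 247 − 17, so one score can sit at its floor of 17.
Achievable: one at 17 and the other 10 totalling 230, which fits since 10 × 17 ≤ 230 ≤ 10 × 49.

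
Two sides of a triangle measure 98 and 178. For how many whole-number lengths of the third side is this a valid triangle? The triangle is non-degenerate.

195

The triangle inequality gives |98 − 178| < c < 98 + 178, i.e. 80 < c < 276.
So c can be any integer from 81 to 275: 195 values.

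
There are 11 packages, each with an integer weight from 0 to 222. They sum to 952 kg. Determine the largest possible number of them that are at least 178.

If k of the values are ≥ 178, the total is ≥ 178k + 0(11 − k).
Setting 178k + 0(11 − k) ≤ 952 gives 178k ≤ 952, so k ≤ 5.
k = 5 is achieved by 5 values at 178 and 6 at 0, total 890; add 62 to one value (staying below 178) to reach 952.

5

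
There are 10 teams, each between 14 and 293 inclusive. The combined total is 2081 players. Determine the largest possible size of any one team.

293

To make one team as large as possible, make the other 9 as small as possible.
The other 9 contribute at least 9 × 14 = 126, leaving at most 2081 − 126 = 1955.
But each team is capped at 293, so the maximum is 293.
Achievable: one at 293 and the other 9 totalling 1788, which fits since 9 × 14 ≤ 1788 ≤ 9 × 293.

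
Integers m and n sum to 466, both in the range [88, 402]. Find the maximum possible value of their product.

54289

mn = m(466 − m) is maximized when m is as near 466/2 as the bounds allow.
Taking m = 233 and n = 233 (both in [88, 402]) gives mn = 54289.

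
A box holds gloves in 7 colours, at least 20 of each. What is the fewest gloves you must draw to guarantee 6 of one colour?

In the worst case you draw 5 of each of the 7 colours: 7 × 5 = 35.
One more forces 6 of some colour, so 35 + 1 = 36.

36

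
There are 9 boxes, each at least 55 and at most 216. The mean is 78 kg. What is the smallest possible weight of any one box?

Minimizing one value means maximizing the remaining 8.
The total is 9 × 78 = 702.
The other 8 can take up 8 × 216 = 1728 ≥ 702 − 55, so one box can sit at its floor of 55.
Achievable: one at 55 and the other 8 totalling 647, which fits since 8 × 55 ≤ 647 ≤ 8 × 216.

55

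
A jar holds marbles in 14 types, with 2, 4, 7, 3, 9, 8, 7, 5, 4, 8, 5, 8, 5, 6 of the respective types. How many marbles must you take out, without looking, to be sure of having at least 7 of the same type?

In the worst case you take as many as possible of each type without reaching 7: 2 + 4 + 6 + 3 + 6 + 6 + 6 + 5 + 4 + 6 + 5 + 6 + 5 + 6 = 70.
The next one must give 7 of some type, so 70 + 1 = 71.

71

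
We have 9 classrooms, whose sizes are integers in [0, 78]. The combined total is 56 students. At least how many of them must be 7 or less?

Let j be the number exceeding 7. Then the total is ≥ 8·j + 0·(9 − j) = 0 + 8j.
So 8j ≤ 56 and j ≤ 7; hence at least 9 − 7 = 2 are ≤ 7.
Exactly 2 works: 2 values at 0 and 7 at 8 total 56.

2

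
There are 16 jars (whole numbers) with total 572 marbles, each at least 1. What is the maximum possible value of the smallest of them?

The 16 values sum to 572, so their minimum is at most ⌊572/16⌋ = 35.
Equality holds with 4 values of 35 and 12 values of 36.

35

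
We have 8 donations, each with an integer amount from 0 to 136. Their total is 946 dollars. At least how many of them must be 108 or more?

4

If only k of them are at least 108, the other 8 − k are at most 107, so the total is at most k·136 + (8 − k)·107.
This must reach 946, so k·136 + (8 − k)·107 ≥ 946, giving k ≥ 4.
Exactly 4 works: 4 values at 136 and 4 at 107 total 972; lower one of the high values by 26 (still ≥ 108) to hit 946.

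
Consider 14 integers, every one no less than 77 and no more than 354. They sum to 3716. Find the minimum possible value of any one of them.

Minimizing one value means maximizing the remaining 13.
The other 13 can take up 13 × 354 = 4602 ≥ 3716 − 77, so one integer can sit at its floor of 77.
Achievable: one at 77 and the other 13 totalling 3639, which fits since 13 × 77 ≤ 3639 ≤ 13 × 354.

77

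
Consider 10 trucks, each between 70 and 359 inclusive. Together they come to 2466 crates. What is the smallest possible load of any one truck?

Minimizing one value means maximizing the remaining 9.
The other 9 can take up 9 × 359 = 3231 ≥ 2466 − 70, so one truck can sit at its floor of 70.
Achievable: one at 70 and the other 9 totalling 2396, which fits since 9 × 70 ≤ 2396 ≤ 9 × 359.

70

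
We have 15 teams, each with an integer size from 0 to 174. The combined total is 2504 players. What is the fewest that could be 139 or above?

13

Suppose at most 15 − j of them reach 139; then j values are ≤ 138 and the rest ≤ 174.
The total is then ≤ 138·j + 174·(15 − j) = 2610 − 36j. For this to be ≥ 2504 we need j ≤ 2, so at least 15 − 2 = 13 must reach 139.
Exactly 13 works: 13 values at 174 and 2 at 138 total 2538; lower one of the high values by 34 (still ≥ 139) to hit 2504.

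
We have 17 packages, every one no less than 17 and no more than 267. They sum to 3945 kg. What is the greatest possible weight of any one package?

267

To make one package as large as possible, make the other 16 as small as possible.
The other 16 contribute at least 16 × 17 = 272, leaving at most 3945 − 272 = 3673.
But each package is capped at 267, so the maximum is 267.
Achievable: one at 267 and the other 16 totalling 3678, which fits since 16 × 17 ≤ 3678 ≤ 16 × 267.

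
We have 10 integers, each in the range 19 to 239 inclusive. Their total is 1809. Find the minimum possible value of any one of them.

19

Minimizing one value means maximizing the remaining 9.
The other 9 can take up 9 × 239 = 2151 ≥ 1809 − 19, so one integer can sit at its floor of 19.
Achievable: one at 19 and the other 9 totalling 1790, which fits since 9 × 19 ≤ 1790 ≤ 9 × 239.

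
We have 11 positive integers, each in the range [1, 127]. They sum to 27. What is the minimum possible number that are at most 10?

Each value above 10 is at least 11, contributing at least 11 − 1 = 10 above the floor 1.
The sum exceeds the floor total 11 by 16, so at most ⌊16/10⌋ = 1 exceed 10, and at least 10 are ≤ 10.
Exactly 10 works: 10 values at 1 and 1 at 11 total 21; raise one of the low values by 6 (still ≤ 10) to hit 27.

10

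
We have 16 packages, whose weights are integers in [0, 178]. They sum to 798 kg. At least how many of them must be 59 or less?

Let j be the number exceeding 59. Then the total is ≥ 60·j + 0·(16 − j) = 0 + 60j.
So 60j ≤ 798 and j ≤ 13; hence at least 16 − 13 = 3 are ≤ 59.
Exactly 3 works: 3 values at 0 and 13 at 60 total 780; raise one of the low values by 18 (still ≤ 59) to hit 798.

3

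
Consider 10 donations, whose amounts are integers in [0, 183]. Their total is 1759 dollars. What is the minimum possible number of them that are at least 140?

9

Each value short of 140 is at most 139, costing at least 183 − 139 = 44 against the maximum total of 1830.
We can afford to lose at most 1830 − 1759 = 71, so at most ⌊71/44⌋ = 1 fall short, and at least 9 are ≥ 140.
Exactly 9 works: 9 values at 183 and 1 at 139 total 1786; lower one of the high values by 27 (still ≥ 140) to hit 1759.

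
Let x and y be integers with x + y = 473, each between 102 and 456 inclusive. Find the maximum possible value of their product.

xy = x(473 − x) is maximized when x is as near 473/2 as the bounds allow.
Taking x = 236 and y = 237 (both in [102, 456]) gives xy = 55932.

55932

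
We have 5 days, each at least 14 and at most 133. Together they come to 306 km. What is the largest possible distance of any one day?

To make one day as large as possible, make the other 4 as small as possible.
The other 4 contribute at least 4 × 14 = 56, leaving at most 306 − 56 = 250.
But each day is capped at 133, so the maximum is 133.
Achievable: one at 133 and the other 4 totalling 173, which fits since 4 × 14 ≤ 173 ≤ 4 × 133.

133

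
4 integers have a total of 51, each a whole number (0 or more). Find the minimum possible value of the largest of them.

Some value must be at least ⌈51/4⌉ = 13, since 4 × 12 = 48 < 51.
Achievable: 3 of them at 13 and 1 at 12 total 51.

13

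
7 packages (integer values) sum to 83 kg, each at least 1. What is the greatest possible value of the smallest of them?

The average is 83/7 < 12, so some value is ≤ 11.
Achievable: 1 of them at 11 and 6 at 12 total 83.

11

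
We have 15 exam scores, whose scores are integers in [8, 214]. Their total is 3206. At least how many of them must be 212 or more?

Suppose at most 15 − j of them reach 212; then j values are ≤ 211 and the rest ≤ 214.
The total is then ≤ 211·j + 214·(15 − j) = 3210 − 3j. For this to be ≥ 3206 we need j ≤ 1, so at least 15 − 1 = 14 must reach 212.
Exactly 14 works: 14 values at 214 and 1 at 211 total 3207; lower one of the high values by 1 (still ≥ 212) to hit 3206.

14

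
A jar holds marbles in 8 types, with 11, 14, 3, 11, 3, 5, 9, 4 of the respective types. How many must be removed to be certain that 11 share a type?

55

In the worst case you take as many as possible of each type without reaching 11: 10 + 10 + 3 + 10 + 3 + 5 + 9 + 4 = 54.
The next one must give 11 of some type, so 54 + 1 = 55.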